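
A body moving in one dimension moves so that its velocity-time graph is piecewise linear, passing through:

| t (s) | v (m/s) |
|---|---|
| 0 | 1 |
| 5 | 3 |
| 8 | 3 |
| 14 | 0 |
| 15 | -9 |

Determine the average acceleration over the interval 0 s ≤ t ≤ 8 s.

Average acceleration = Δv/Δt = (3 − 1)/(8 − 0) = 0.25 m/s².

0.25 m/s²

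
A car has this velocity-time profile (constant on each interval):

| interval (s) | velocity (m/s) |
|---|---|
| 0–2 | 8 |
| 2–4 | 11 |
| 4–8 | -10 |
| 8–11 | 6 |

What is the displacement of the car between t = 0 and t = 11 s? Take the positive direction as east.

16 m

Displacement is the signed area under the v-t curve.
0–2 s: 8 × 2 = 16 m
2–4 s: 11 × 2 = 22 m
4–8 s: -10 × 4 = -40 m
8–11 s: 6 × 3 = 18 m
Net displacement = 16 m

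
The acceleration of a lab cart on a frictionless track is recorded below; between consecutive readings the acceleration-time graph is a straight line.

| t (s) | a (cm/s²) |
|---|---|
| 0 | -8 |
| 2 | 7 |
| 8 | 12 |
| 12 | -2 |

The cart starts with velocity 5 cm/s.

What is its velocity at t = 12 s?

Δv equals the area under the a-t graph; then v = v₀ + Δv.
0–2 s: ½(-8 + 7)(2) = -1 cm/s
2–8 s: ½(7 + 12)(6) = 57 cm/s
8–12 s: ½(12 + -2)(4) = 20 cm/s
Δv = 76 cm/s, so v(12) = 5 + (76) = 81 cm/s.

81 cm/s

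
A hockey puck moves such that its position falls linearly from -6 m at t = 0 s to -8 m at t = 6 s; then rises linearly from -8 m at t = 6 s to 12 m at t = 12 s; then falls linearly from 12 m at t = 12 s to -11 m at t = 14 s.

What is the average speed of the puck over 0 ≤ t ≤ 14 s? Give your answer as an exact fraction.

45/14 m/s

Average speed = (total path length)/(elapsed time); on a piecewise-linear x-t graph the path length is Σ|Δx|.
0–6 s: |Δx| = |-8 − -6| = 2 m
6–12 s: |Δx| = |12 − -8| = 20 m
12–14 s: |Δx| = |-11 − 12| = 23 m
Total path = 45 m; average speed = 45/14 = 45/14 m/s.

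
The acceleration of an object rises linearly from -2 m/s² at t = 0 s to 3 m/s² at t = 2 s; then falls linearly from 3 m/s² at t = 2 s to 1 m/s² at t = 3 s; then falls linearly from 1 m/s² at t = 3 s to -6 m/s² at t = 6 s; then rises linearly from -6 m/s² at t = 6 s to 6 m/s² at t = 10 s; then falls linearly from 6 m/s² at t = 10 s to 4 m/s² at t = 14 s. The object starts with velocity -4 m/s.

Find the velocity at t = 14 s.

Δv equals the area under the a-t graph; then v = v₀ + Δv.
0–2 s: ½(-2 + 3)(2) = 1 m/s
2–3 s: ½(3 + 1)(1) = 2 m/s
3–6 s: ½(1 + -6)(3) = -7.5 m/s
6–10 s: ½(-6 + 6)(4) = 0 m/s
10–14 s: ½(6 + 4)(4) = 20 m/s
Δv = 15.5 m/s, so v(14) = -4 + (15.5) = 11.5 m/s.

11.5 m/s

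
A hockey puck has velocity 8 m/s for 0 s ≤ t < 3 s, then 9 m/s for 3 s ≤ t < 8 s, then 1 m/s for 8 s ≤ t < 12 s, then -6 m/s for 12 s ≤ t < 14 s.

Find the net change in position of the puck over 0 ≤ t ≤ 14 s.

Displacement is the signed area under the v-t curve.
0–3 s: 8 × 3 = 24 m
3–8 s: 9 × 5 = 45 m
8–12 s: 1 × 4 = 4 m
12–14 s: -6 × 2 = -12 m
Net displacement = 61 m

61 m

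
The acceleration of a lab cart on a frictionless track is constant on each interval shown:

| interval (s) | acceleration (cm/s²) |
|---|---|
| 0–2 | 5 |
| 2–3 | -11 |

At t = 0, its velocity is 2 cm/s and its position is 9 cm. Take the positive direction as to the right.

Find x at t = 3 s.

On each constant-a segment, Δv = aΔt and Δx = v₀Δt + ½aΔt²; chain segment to segment.
0–2 s: v starts 2 cm/s; Δx = 2·2 + ½·5·2² = 14 cm; v ends 12 cm/s.
2–3 s: v starts 12 cm/s; Δx = 12·1 + ½·-11·1² = 6.5 cm; v ends 1 cm/s.
x(3) = 9 + Σ Δx = 29.5 cm.

29.5 cm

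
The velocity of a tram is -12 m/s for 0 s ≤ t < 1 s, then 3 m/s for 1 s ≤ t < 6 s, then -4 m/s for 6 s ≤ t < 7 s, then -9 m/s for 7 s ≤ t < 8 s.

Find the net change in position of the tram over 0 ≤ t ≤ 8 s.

Displacement is the signed area under the v-t curve.
0–1 s: -12 × 1 = -12 m
1–6 s: 3 × 5 = 15 m
6–7 s: -4 × 1 = -4 m
7–8 s: -9 × 1 = -9 m
Net displacement = -10 m

-10 m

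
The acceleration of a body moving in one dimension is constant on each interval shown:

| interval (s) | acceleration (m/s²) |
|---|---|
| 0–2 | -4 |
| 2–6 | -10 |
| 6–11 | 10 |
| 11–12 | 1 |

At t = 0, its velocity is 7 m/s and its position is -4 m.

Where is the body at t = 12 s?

-152.5 m

On each constant-a segment, Δv = aΔt and Δx = v₀Δt + ½aΔt²; chain segment to segment.
0–2 s: v starts 7 m/s; Δx = 7·2 + ½·-4·2² = 6 m; v ends -1 m/s.
2–6 s: v starts -1 m/s; Δx = -1·4 + ½·-10·4² = -84 m; v ends -41 m/s.
6–11 s: v starts -41 m/s; Δx = -41·5 + ½·10·5² = -80 m; v ends 9 m/s.
11–12 s: v starts 9 m/s; Δx = 9·1 + ½·1·1² = 9.5 m; v ends 10 m/s.
x(12) = -4 + Σ Δx = -152.5 m.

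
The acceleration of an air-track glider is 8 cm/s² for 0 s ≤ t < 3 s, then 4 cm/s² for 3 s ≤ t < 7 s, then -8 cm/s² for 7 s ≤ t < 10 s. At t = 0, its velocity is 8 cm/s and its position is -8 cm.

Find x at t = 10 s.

320 cm

On each constant-a segment, Δv = aΔt and Δx = v₀Δt + ½aΔt²; chain segment to segment.
0–3 s: v starts 8 cm/s; Δx = 8·3 + ½·8·3² = 60 cm; v ends 32 cm/s.
3–7 s: v starts 32 cm/s; Δx = 32·4 + ½·4·4² = 160 cm; v ends 48 cm/s.
7–10 s: v starts 48 cm/s; Δx = 48·3 + ½·-8·3² = 108 cm; v ends 24 cm/s.
x(10) = -8 + Σ Δx = 320 cm.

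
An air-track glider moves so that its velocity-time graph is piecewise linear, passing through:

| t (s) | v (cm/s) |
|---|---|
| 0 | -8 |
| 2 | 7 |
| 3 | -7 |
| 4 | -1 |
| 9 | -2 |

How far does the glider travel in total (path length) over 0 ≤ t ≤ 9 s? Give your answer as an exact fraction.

338/15 cm

Distance (not displacement) is the total path length: add the absolute areas under v-t.
0–2 s: v = 0 at t = 16/15 s; triangle areas 64/15 + 49/15 = 113/15 cm
2–3 s: v = 0 at t = 2.5 s; triangle areas 1.75 + 1.75 = 3.5 cm
3–4 s: |½(-7 + -1)(1)| = 4 cm
4–9 s: |½(-1 + -2)(5)| = 7.5 cm
Total distance = 338/15 cm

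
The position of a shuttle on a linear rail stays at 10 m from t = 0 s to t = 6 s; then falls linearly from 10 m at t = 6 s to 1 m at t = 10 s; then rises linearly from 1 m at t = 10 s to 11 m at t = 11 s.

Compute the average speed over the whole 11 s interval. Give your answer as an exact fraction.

Average speed = (total path length)/(elapsed time); on a piecewise-linear x-t graph the path length is Σ|Δx|.
0–6 s: |Δx| = |10 − 10| = 0 m
6–10 s: |Δx| = |1 − 10| = 9 m
10–11 s: |Δx| = |11 − 1| = 10 m
Total path = 19 m; average speed = 19/11 = 19/11 m/s.

19/11 m/s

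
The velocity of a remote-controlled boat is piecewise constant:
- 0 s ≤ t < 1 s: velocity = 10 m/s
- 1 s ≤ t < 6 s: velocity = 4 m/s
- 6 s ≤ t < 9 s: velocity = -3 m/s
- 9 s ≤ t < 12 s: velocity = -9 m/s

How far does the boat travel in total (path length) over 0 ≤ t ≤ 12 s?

Total distance travelled is ∫|v| dt — sum the magnitudes of each area piece.
0–1 s: |10| × 1 = 10 m
1–6 s: |4| × 5 = 20 m
6–9 s: |-3| × 3 = 9 m
9–12 s: |-9| × 3 = 27 m
Total distance = 66 m

66 m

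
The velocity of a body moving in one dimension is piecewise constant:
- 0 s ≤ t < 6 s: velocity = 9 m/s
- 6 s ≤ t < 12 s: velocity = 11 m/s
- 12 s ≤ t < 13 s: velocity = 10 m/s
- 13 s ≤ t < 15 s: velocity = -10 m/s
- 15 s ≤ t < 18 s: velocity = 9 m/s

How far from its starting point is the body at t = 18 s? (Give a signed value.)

137 m

Net displacement equals the area under the velocity-time graph (areas below the axis count negative).
0–6 s: 9 × 6 = 54 m
6–12 s: 11 × 6 = 66 m
12–13 s: 10 × 1 = 10 m
13–15 s: -10 × 2 = -20 m
15–18 s: 9 × 3 = 27 m
Net displacement = 137 m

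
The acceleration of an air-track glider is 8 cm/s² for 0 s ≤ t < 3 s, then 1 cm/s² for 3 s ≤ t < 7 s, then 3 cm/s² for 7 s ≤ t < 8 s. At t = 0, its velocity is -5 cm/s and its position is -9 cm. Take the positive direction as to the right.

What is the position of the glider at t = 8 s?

120.5 cm

On each constant-a segment, Δv = aΔt and Δx = v₀Δt + ½aΔt²; chain segment to segment.
0–3 s: v starts -5 cm/s; Δx = -5·3 + ½·8·3² = 21 cm; v ends 19 cm/s.
3–7 s: v starts 19 cm/s; Δx = 19·4 + ½·1·4² = 84 cm; v ends 23 cm/s.
7–8 s: v starts 23 cm/s; Δx = 23·1 + ½·3·1² = 24.5 cm; v ends 26 cm/s.
x(8) = -9 + Σ Δx = 120.5 cm.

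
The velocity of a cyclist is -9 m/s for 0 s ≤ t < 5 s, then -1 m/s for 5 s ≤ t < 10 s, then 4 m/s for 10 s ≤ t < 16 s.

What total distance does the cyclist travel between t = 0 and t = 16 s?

74 m

Total distance travelled is ∫|v| dt — sum the magnitudes of each area piece.
0–5 s: |-9| × 5 = 45 m
5–10 s: |-1| × 5 = 5 m
10–16 s: |4| × 6 = 24 m
Total distance = 74 m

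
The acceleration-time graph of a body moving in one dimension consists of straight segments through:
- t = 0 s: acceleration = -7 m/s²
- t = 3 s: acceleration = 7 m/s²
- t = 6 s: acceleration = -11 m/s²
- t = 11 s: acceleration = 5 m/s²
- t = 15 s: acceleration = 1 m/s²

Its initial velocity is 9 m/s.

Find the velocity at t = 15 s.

0 m/s

Δv equals the area under the a-t graph; then v = v₀ + Δv.
0–3 s: ½(-7 + 7)(3) = 0 m/s
3–6 s: ½(7 + -11)(3) = -6 m/s
6–11 s: ½(-11 + 5)(5) = -15 m/s
11–15 s: ½(5 + 1)(4) = 12 m/s
Δv = -9 m/s, so v(15) = 9 + (-9) = 0 m/s.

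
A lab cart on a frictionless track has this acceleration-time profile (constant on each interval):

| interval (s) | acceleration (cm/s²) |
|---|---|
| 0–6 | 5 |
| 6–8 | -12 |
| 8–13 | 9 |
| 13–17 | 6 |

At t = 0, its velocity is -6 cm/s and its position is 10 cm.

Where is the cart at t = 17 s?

On each constant-a segment, Δv = aΔt and Δx = v₀Δt + ½aΔt²; chain segment to segment.
0–6 s: v starts -6 cm/s; Δx = -6·6 + ½·5·6² = 54 cm; v ends 24 cm/s.
6–8 s: v starts 24 cm/s; Δx = 24·2 + ½·-12·2² = 24 cm; v ends 0 cm/s.
8–13 s: v starts 0 cm/s; Δx = 0·5 + ½·9·5² = 112.5 cm; v ends 45 cm/s.
13–17 s: v starts 45 cm/s; Δx = 45·4 + ½·6·4² = 228 cm; v ends 69 cm/s.
x(17) = 10 + Σ Δx = 428.5 cm.

428.5 cm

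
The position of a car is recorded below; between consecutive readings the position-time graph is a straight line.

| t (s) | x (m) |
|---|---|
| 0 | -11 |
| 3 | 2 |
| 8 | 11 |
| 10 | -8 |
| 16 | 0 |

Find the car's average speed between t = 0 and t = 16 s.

Average speed = (total path length)/(elapsed time); on a piecewise-linear x-t graph the path length is Σ|Δx|.
0–3 s: |Δx| = |2 − -11| = 13 m
3–8 s: |Δx| = |11 − 2| = 9 m
8–10 s: |Δx| = |-8 − 11| = 19 m
10–16 s: |Δx| = |0 − -8| = 8 m
Total path = 49 m; average speed = 49/16 = 3.0625 m/s.

3.0625 m/s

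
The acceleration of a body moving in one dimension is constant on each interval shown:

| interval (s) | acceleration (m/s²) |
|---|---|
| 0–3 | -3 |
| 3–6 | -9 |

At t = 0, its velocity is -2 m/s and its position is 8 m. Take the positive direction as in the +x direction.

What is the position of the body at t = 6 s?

On each constant-a segment, Δv = aΔt and Δx = v₀Δt + ½aΔt²; chain segment to segment.
0–3 s: v starts -2 m/s; Δx = -2·3 + ½·-3·3² = -19.5 m; v ends -11 m/s.
3–6 s: v starts -11 m/s; Δx = -11·3 + ½·-9·3² = -73.5 m; v ends -38 m/s.
x(6) = 8 + Σ Δx = -85 m.

-85 m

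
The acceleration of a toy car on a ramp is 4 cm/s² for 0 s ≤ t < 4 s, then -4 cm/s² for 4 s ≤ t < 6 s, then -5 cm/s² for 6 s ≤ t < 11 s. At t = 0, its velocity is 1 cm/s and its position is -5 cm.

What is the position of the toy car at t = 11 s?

On each constant-a segment, Δv = aΔt and Δx = v₀Δt + ½aΔt²; chain segment to segment.
0–4 s: v starts 1 cm/s; Δx = 1·4 + ½·4·4² = 36 cm; v ends 17 cm/s.
4–6 s: v starts 17 cm/s; Δx = 17·2 + ½·-4·2² = 26 cm; v ends 9 cm/s.
6–11 s: v starts 9 cm/s; Δx = 9·5 + ½·-5·5² = -17.5 cm; v ends -16 cm/s.
x(11) = -5 + Σ Δx = 39.5 cm.

39.5 cm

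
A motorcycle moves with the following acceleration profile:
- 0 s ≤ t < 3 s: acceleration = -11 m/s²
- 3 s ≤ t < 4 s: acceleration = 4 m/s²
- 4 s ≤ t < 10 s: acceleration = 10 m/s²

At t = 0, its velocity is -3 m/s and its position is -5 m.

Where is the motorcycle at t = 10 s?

On each constant-a segment, Δv = aΔt and Δx = v₀Δt + ½aΔt²; chain segment to segment.
0–3 s: v starts -3 m/s; Δx = -3·3 + ½·-11·3² = -58.5 m; v ends -36 m/s.
3–4 s: v starts -36 m/s; Δx = -36·1 + ½·4·1² = -34 m; v ends -32 m/s.
4–10 s: v starts -32 m/s; Δx = -32·6 + ½·10·6² = -12 m; v ends 28 m/s.
x(10) = -5 + Σ Δx = -109.5 m.

-109.5 m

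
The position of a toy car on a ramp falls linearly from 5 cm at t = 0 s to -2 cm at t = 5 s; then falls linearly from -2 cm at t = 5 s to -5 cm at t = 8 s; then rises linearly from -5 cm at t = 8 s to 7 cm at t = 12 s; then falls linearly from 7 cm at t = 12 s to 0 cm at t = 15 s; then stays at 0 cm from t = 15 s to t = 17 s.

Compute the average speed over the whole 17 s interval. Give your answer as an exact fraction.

Average speed = (total path length)/(elapsed time); on a piecewise-linear x-t graph the path length is Σ|Δx|.
0–5 s: |Δx| = |-2 − 5| = 7 cm
5–8 s: |Δx| = |-5 − -2| = 3 cm
8–12 s: |Δx| = |7 − -5| = 12 cm
12–15 s: |Δx| = |0 − 7| = 7 cm
15–17 s: |Δx| = |0 − 0| = 0 cm
Total path = 29 cm; average speed = 29/17 = 29/17 cm/s.

29/17 cm/s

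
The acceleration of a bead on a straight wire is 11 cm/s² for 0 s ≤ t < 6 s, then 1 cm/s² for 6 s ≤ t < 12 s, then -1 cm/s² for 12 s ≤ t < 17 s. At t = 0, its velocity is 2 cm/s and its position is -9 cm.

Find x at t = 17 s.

984.5 cm

On each constant-a segment, Δv = aΔt and Δx = v₀Δt + ½aΔt²; chain segment to segment.
0–6 s: v starts 2 cm/s; Δx = 2·6 + ½·11·6² = 210 cm; v ends 68 cm/s.
6–12 s: v starts 68 cm/s; Δx = 68·6 + ½·1·6² = 426 cm; v ends 74 cm/s.
12–17 s: v starts 74 cm/s; Δx = 74·5 + ½·-1·5² = 357.5 cm; v ends 69 cm/s.
x(17) = -9 + Σ Δx = 984.5 cm.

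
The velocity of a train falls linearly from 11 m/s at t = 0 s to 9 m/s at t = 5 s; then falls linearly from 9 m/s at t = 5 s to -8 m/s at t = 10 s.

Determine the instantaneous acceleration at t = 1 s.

Acceleration is the slope of the v-t graph on 0–5 s: (9 − 11)/(5 − 0) = -0.4 m/s².

-0.4 m/s²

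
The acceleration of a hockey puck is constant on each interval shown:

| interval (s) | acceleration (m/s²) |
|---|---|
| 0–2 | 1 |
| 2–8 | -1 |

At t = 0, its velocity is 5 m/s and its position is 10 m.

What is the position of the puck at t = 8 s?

On each constant-a segment, Δv = aΔt and Δx = v₀Δt + ½aΔt²; chain segment to segment.
0–2 s: v starts 5 m/s; Δx = 5·2 + ½·1·2² = 12 m; v ends 7 m/s.
2–8 s: v starts 7 m/s; Δx = 7·6 + ½·-1·6² = 24 m; v ends 1 m/s.
x(8) = 10 + Σ Δx = 46 m.

46 m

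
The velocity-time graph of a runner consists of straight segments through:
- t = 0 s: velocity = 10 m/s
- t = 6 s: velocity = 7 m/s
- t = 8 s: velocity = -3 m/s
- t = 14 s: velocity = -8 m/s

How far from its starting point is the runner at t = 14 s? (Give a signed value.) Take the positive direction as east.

Displacement is the signed area under the v-t curve.
0–6 s: ½(10 + 7)(6) = 51 m
6–8 s: ½(7 + -3)(2) = 4 m
8–14 s: ½(-3 + -8)(6) = -33 m
Net displacement = 22 m

22 m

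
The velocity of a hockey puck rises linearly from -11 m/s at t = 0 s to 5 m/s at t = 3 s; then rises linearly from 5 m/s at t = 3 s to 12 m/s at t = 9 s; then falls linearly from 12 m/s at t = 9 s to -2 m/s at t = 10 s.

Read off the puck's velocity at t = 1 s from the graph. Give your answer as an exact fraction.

-17/3 m/s

On 0–3 s the graph is linear from -11 to 5 m/s: v(1) = -11 + (5 − -11)·(1 − 0)/(3 − 0) = -17/3 m/s.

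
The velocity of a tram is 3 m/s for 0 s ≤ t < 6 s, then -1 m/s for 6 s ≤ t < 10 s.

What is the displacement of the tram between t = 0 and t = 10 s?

14 m

Displacement is the signed area under the v-t curve.
0–6 s: 3 × 6 = 18 m
6–10 s: -1 × 4 = -4 m
Net displacement = 14 m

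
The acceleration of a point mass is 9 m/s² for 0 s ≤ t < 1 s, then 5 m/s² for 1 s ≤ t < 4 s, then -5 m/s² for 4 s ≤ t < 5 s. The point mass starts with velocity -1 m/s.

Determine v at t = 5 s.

Δv equals the area under the a-t graph; then v = v₀ + Δv.
0–1 s: 9 × 1 = 9 m/s
1–4 s: 5 × 3 = 15 m/s
4–5 s: -5 × 1 = -5 m/s
Δv = 19 m/s, so v(5) = -1 + (19) = 18 m/s.

18 m/s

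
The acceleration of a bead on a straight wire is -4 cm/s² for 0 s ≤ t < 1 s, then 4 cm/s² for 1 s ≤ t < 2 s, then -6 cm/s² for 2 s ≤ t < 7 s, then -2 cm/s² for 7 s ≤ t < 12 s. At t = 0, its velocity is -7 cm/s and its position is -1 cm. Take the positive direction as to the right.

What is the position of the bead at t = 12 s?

On each constant-a segment, Δv = aΔt and Δx = v₀Δt + ½aΔt²; chain segment to segment.
0–1 s: v starts -7 cm/s; Δx = -7·1 + ½·-4·1² = -9 cm; v ends -11 cm/s.
1–2 s: v starts -11 cm/s; Δx = -11·1 + ½·4·1² = -9 cm; v ends -7 cm/s.
2–7 s: v starts -7 cm/s; Δx = -7·5 + ½·-6·5² = -110 cm; v ends -37 cm/s.
7–12 s: v starts -37 cm/s; Δx = -37·5 + ½·-2·5² = -210 cm; v ends -47 cm/s.
x(12) = -1 + Σ Δx = -339 cm.

-339 cm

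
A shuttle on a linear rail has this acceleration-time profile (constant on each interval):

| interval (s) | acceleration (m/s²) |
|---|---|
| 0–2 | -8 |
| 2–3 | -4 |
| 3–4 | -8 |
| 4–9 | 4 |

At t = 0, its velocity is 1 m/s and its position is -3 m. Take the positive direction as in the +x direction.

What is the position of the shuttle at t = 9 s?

On each constant-a segment, Δv = aΔt and Δx = v₀Δt + ½aΔt²; chain segment to segment.
0–2 s: v starts 1 m/s; Δx = 1·2 + ½·-8·2² = -14 m; v ends -15 m/s.
2–3 s: v starts -15 m/s; Δx = -15·1 + ½·-4·1² = -17 m; v ends -19 m/s.
3–4 s: v starts -19 m/s; Δx = -19·1 + ½·-8·1² = -23 m; v ends -27 m/s.
4–9 s: v starts -27 m/s; Δx = -27·5 + ½·4·5² = -85 m; v ends -7 m/s.
x(9) = -3 + Σ Δx = -142 m.

-142 m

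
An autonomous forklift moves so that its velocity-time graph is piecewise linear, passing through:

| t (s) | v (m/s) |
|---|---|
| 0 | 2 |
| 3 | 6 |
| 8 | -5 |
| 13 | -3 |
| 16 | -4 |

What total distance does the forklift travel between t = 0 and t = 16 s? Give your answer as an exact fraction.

Total distance travelled is ∫|v| dt — sum the magnitudes of each area piece.
0–3 s: |½(2 + 6)(3)| = 12 m
3–8 s: v = 0 at t = 63/11 s; triangle areas 90/11 + 125/22 = 305/22 m
8–13 s: |½(-5 + -3)(5)| = 20 m
13–16 s: |½(-3 + -4)(3)| = 10.5 m
Total distance = 620/11 m

620/11 m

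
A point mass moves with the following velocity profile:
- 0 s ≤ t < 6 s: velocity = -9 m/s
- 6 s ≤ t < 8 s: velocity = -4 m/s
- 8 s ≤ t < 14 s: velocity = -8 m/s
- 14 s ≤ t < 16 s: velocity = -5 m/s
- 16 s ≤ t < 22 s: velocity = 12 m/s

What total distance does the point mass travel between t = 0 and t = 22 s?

Distance (not displacement) is the total path length: add the absolute areas under v-t.
0–6 s: |-9| × 6 = 54 m
6–8 s: |-4| × 2 = 8 m
8–14 s: |-8| × 6 = 48 m
14–16 s: |-5| × 2 = 10 m
16–22 s: |12| × 6 = 72 m
Total distance = 192 m

192 m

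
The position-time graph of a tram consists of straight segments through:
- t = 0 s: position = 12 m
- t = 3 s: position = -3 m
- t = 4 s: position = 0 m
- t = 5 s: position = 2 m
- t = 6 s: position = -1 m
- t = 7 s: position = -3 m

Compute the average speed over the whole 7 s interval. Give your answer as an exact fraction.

Average speed = (total path length)/(elapsed time); on a piecewise-linear x-t graph the path length is Σ|Δx|.
0–3 s: |Δx| = |-3 − 12| = 15 m
3–4 s: |Δx| = |0 − -3| = 3 m
4–5 s: |Δx| = |2 − 0| = 2 m
5–6 s: |Δx| = |-1 − 2| = 3 m
6–7 s: |Δx| = |-3 − -1| = 2 m
Total path = 25 m; average speed = 25/7 = 25/7 m/s.

25/7 m/s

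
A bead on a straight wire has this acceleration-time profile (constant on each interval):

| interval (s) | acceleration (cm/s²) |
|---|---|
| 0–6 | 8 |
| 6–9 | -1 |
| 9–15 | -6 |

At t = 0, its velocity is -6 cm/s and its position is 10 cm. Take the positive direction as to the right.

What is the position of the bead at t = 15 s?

365.5 cm

On each constant-a segment, Δv = aΔt and Δx = v₀Δt + ½aΔt²; chain segment to segment.
0–6 s: v starts -6 cm/s; Δx = -6·6 + ½·8·6² = 108 cm; v ends 42 cm/s.
6–9 s: v starts 42 cm/s; Δx = 42·3 + ½·-1·3² = 121.5 cm; v ends 39 cm/s.
9–15 s: v starts 39 cm/s; Δx = 39·6 + ½·-6·6² = 126 cm; v ends 3 cm/s.
x(15) = 10 + Σ Δx = 365.5 cm.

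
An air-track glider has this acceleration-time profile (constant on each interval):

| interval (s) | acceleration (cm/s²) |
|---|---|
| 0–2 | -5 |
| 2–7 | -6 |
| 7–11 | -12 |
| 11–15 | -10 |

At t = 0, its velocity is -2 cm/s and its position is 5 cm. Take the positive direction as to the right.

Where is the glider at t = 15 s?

On each constant-a segment, Δv = aΔt and Δx = v₀Δt + ½aΔt²; chain segment to segment.
0–2 s: v starts -2 cm/s; Δx = -2·2 + ½·-5·2² = -14 cm; v ends -12 cm/s.
2–7 s: v starts -12 cm/s; Δx = -12·5 + ½·-6·5² = -135 cm; v ends -42 cm/s.
7–11 s: v starts -42 cm/s; Δx = -42·4 + ½·-12·4² = -264 cm; v ends -90 cm/s.
11–15 s: v starts -90 cm/s; Δx = -90·4 + ½·-10·4² = -440 cm; v ends -130 cm/s.
x(15) = 5 + Σ Δx = -848 cm.

-848 cm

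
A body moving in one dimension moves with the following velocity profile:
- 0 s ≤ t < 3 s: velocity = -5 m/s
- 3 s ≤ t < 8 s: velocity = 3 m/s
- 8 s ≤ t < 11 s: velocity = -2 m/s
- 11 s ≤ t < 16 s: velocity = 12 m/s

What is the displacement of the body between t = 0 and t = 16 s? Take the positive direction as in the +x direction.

54 m

Net displacement equals the area under the velocity-time graph (areas below the axis count negative).
0–3 s: -5 × 3 = -15 m
3–8 s: 3 × 5 = 15 m
8–11 s: -2 × 3 = -6 m
11–16 s: 12 × 5 = 60 m
Net displacement = 54 m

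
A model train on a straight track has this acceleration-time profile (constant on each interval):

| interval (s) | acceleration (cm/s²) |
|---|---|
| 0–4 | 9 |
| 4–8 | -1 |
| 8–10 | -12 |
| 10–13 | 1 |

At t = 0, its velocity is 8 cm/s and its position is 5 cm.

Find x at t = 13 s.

On each constant-a segment, Δv = aΔt and Δx = v₀Δt + ½aΔt²; chain segment to segment.
0–4 s: v starts 8 cm/s; Δx = 8·4 + ½·9·4² = 104 cm; v ends 44 cm/s.
4–8 s: v starts 44 cm/s; Δx = 44·4 + ½·-1·4² = 168 cm; v ends 40 cm/s.
8–10 s: v starts 40 cm/s; Δx = 40·2 + ½·-12·2² = 56 cm; v ends 16 cm/s.
10–13 s: v starts 16 cm/s; Δx = 16·3 + ½·1·3² = 52.5 cm; v ends 19 cm/s.
x(13) = 5 + Σ Δx = 385.5 cm.

385.5 cm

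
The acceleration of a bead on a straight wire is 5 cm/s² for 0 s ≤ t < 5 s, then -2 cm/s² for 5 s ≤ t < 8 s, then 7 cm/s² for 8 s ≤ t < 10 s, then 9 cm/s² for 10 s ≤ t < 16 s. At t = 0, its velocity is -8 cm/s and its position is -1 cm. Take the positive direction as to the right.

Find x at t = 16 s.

On each constant-a segment, Δv = aΔt and Δx = v₀Δt + ½aΔt²; chain segment to segment.
0–5 s: v starts -8 cm/s; Δx = -8·5 + ½·5·5² = 22.5 cm; v ends 17 cm/s.
5–8 s: v starts 17 cm/s; Δx = 17·3 + ½·-2·3² = 42 cm; v ends 11 cm/s.
8–10 s: v starts 11 cm/s; Δx = 11·2 + ½·7·2² = 36 cm; v ends 25 cm/s.
10–16 s: v starts 25 cm/s; Δx = 25·6 + ½·9·6² = 312 cm; v ends 79 cm/s.
x(16) = -1 + Σ Δx = 411.5 cm.

411.5 cm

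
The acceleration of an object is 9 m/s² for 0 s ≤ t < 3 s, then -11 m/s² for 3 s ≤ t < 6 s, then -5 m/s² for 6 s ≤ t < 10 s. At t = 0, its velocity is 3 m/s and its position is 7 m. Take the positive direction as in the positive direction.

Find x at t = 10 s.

On each constant-a segment, Δv = aΔt and Δx = v₀Δt + ½aΔt²; chain segment to segment.
0–3 s: v starts 3 m/s; Δx = 3·3 + ½·9·3² = 49.5 m; v ends 30 m/s.
3–6 s: v starts 30 m/s; Δx = 30·3 + ½·-11·3² = 40.5 m; v ends -3 m/s.
6–10 s: v starts -3 m/s; Δx = -3·4 + ½·-5·4² = -52 m; v ends -23 m/s.
x(10) = 7 + Σ Δx = 45 m.

45 m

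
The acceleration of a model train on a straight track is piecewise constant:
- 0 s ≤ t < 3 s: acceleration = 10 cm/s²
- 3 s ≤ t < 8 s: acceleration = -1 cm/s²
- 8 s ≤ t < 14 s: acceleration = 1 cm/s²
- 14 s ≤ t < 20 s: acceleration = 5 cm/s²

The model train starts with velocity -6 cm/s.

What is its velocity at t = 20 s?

Δv equals the area under the a-t graph; then v = v₀ + Δv.
0–3 s: 10 × 3 = 30 cm/s
3–8 s: -1 × 5 = -5 cm/s
8–14 s: 1 × 6 = 6 cm/s
14–20 s: 5 × 6 = 30 cm/s
Δv = 61 cm/s, so v(20) = -6 + (61) = 55 cm/s.

55 cm/s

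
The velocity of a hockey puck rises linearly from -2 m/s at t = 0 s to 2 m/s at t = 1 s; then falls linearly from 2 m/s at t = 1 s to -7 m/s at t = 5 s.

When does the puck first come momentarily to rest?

t = 0.5 s

v changes sign on 0–1 s (from -2 to 2); the graph is linear there, so v = 0 at t = 0 + (2)·(1 − 0)/(2 − -2) = 0.5 s.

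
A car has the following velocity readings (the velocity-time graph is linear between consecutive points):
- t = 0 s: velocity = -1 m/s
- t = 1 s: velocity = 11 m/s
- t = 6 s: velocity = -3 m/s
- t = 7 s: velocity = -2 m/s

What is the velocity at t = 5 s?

On 1–6 s the graph is linear from 11 to -3 m/s: v(5) = 11 + (-3 − 11)·(5 − 1)/(6 − 1) = -0.2 m/s.

-0.2 m/s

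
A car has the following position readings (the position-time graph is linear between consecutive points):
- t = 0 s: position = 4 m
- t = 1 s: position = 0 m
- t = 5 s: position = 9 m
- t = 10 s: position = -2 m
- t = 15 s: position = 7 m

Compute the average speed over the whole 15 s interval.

Average speed = (total path length)/(elapsed time); on a piecewise-linear x-t graph the path length is Σ|Δx|.
0–1 s: |Δx| = |0 − 4| = 4 m
1–5 s: |Δx| = |9 − 0| = 9 m
5–10 s: |Δx| = |-2 − 9| = 11 m
10–15 s: |Δx| = |7 − -2| = 9 m
Total path = 33 m; average speed = 33/15 = 2.2 m/s.

2.2 m/s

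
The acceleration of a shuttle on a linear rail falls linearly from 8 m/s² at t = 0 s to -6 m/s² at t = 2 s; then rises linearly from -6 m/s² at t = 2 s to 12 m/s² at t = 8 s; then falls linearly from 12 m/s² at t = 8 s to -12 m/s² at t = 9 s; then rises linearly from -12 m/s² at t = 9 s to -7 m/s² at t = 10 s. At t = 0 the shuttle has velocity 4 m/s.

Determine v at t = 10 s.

14.5 m/s

Δv equals the area under the a-t graph; then v = v₀ + Δv.
0–2 s: ½(8 + -6)(2) = 2 m/s
2–8 s: ½(-6 + 12)(6) = 18 m/s
8–9 s: ½(12 + -12)(1) = 0 m/s
9–10 s: ½(-12 + -7)(1) = -9.5 m/s
Δv = 10.5 m/s, so v(10) = 4 + (10.5) = 14.5 m/s.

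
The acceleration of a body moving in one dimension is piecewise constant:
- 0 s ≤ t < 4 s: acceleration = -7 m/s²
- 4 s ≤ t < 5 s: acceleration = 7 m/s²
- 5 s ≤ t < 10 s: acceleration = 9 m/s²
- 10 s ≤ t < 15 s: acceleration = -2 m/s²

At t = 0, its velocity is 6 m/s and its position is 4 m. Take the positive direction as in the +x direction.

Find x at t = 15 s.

On each constant-a segment, Δv = aΔt and Δx = v₀Δt + ½aΔt²; chain segment to segment.
0–4 s: v starts 6 m/s; Δx = 6·4 + ½·-7·4² = -32 m; v ends -22 m/s.
4–5 s: v starts -22 m/s; Δx = -22·1 + ½·7·1² = -18.5 m; v ends -15 m/s.
5–10 s: v starts -15 m/s; Δx = -15·5 + ½·9·5² = 37.5 m; v ends 30 m/s.
10–15 s: v starts 30 m/s; Δx = 30·5 + ½·-2·5² = 125 m; v ends 20 m/s.
x(15) = 4 + Σ Δx = 116 m.

116 m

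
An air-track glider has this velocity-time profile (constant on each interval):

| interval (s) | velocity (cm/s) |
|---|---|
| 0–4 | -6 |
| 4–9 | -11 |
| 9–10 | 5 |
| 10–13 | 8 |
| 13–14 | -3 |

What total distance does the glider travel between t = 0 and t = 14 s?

Distance (not displacement) is the total path length: add the absolute areas under v-t.
0–4 s: |-6| × 4 = 24 cm
4–9 s: |-11| × 5 = 55 cm
9–10 s: |5| × 1 = 5 cm
10–13 s: |8| × 3 = 24 cm
13–14 s: |-3| × 1 = 3 cm
Total distance = 111 cm

111 cm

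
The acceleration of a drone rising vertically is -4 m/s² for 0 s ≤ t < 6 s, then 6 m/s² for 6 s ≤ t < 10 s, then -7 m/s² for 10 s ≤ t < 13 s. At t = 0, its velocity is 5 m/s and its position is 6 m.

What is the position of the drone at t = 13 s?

On each constant-a segment, Δv = aΔt and Δx = v₀Δt + ½aΔt²; chain segment to segment.
0–6 s: v starts 5 m/s; Δx = 5·6 + ½·-4·6² = -42 m; v ends -19 m/s.
6–10 s: v starts -19 m/s; Δx = -19·4 + ½·6·4² = -28 m; v ends 5 m/s.
10–13 s: v starts 5 m/s; Δx = 5·3 + ½·-7·3² = -16.5 m; v ends -16 m/s.
x(13) = 6 + Σ Δx = -80.5 m.

-80.5 m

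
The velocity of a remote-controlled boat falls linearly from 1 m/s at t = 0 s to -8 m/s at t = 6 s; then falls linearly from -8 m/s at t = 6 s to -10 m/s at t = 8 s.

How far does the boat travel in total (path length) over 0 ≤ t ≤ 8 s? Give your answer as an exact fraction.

Total distance travelled is ∫|v| dt — sum the magnitudes of each area piece.
0–6 s: v = 0 at t = 2/3 s; triangle areas 1/3 + 64/3 = 65/3 m
6–8 s: |½(-8 + -10)(2)| = 18 m
Total distance = 119/3 m

119/3 m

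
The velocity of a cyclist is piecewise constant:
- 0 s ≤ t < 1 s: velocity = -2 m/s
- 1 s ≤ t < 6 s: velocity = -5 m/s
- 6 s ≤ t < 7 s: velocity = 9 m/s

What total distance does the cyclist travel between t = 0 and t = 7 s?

Distance (not displacement) is the total path length: add the absolute areas under v-t.
0–1 s: |-2| × 1 = 2 m
1–6 s: |-5| × 5 = 25 m
6–7 s: |9| × 1 = 9 m
Total distance = 36 m

36 m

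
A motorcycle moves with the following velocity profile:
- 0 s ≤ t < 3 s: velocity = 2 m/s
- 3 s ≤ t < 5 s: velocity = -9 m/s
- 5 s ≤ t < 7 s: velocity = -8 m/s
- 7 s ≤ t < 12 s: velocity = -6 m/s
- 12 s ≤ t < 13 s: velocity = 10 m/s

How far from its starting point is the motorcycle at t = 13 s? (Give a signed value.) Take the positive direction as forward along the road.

-48 m

Net displacement equals the area under the velocity-time graph (areas below the axis count negative).
0–3 s: 2 × 3 = 6 m
3–5 s: -9 × 2 = -18 m
5–7 s: -8 × 2 = -16 m
7–12 s: -6 × 5 = -30 m
12–13 s: 10 × 1 = 10 m
Net displacement = -48 m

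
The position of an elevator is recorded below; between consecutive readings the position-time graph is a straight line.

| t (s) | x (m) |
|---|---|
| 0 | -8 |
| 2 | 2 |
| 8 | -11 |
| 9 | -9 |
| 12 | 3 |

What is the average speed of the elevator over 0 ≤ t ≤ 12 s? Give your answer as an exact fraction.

37/12 m/s

Average speed = (total path length)/(elapsed time); on a piecewise-linear x-t graph the path length is Σ|Δx|.
0–2 s: |Δx| = |2 − -8| = 10 m
2–8 s: |Δx| = |-11 − 2| = 13 m
8–9 s: |Δx| = |-9 − -11| = 2 m
9–12 s: |Δx| = |3 − -9| = 12 m
Total path = 37 m; average speed = 37/12 = 37/12 m/s.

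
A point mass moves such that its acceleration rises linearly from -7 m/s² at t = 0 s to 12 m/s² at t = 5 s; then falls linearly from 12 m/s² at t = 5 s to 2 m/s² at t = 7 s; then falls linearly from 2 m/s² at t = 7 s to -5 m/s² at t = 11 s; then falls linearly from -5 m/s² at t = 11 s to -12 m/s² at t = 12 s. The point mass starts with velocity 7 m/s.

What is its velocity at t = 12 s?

Δv equals the area under the a-t graph; then v = v₀ + Δv.
0–5 s: ½(-7 + 12)(5) = 12.5 m/s
5–7 s: ½(12 + 2)(2) = 14 m/s
7–11 s: ½(2 + -5)(4) = -6 m/s
11–12 s: ½(-5 + -12)(1) = -8.5 m/s
Δv = 12 m/s, so v(12) = 7 + (12) = 19 m/s.

19 m/s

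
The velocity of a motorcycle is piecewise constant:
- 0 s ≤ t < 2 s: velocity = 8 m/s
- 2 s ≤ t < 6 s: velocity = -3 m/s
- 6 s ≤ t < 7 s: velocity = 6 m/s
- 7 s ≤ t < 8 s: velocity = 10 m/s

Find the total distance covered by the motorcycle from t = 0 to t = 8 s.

Total distance travelled is ∫|v| dt — sum the magnitudes of each area piece.
0–2 s: |8| × 2 = 16 m
2–6 s: |-3| × 4 = 12 m
6–7 s: |6| × 1 = 6 m
7–8 s: |10| × 1 = 10 m
Total distance = 44 m

44 m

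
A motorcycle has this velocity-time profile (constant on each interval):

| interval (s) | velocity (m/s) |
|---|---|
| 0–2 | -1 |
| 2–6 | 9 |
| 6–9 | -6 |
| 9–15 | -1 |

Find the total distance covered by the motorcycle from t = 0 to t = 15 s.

62 m

Total distance travelled is ∫|v| dt — sum the magnitudes of each area piece.
0–2 s: |-1| × 2 = 2 m
2–6 s: |9| × 4 = 36 m
6–9 s: |-6| × 3 = 18 m
9–15 s: |-1| × 6 = 6 m
Total distance = 62 m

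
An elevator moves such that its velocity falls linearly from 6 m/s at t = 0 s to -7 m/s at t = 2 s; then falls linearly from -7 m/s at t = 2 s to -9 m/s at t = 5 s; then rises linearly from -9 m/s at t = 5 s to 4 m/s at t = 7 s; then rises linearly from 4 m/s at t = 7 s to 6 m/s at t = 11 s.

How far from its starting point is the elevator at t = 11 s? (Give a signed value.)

Net displacement equals the area under the velocity-time graph (areas below the axis count negative).
0–2 s: ½(6 + -7)(2) = -1 m
2–5 s: ½(-7 + -9)(3) = -24 m
5–7 s: ½(-9 + 4)(2) = -5 m
7–11 s: ½(4 + 6)(4) = 20 m
Net displacement = -10 m

-10 m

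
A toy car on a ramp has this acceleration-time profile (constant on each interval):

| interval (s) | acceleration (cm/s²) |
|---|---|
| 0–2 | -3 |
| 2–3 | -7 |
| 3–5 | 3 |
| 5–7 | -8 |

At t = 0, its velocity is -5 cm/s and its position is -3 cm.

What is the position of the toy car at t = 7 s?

-103.5 cm

On each constant-a segment, Δv = aΔt and Δx = v₀Δt + ½aΔt²; chain segment to segment.
0–2 s: v starts -5 cm/s; Δx = -5·2 + ½·-3·2² = -16 cm; v ends -11 cm/s.
2–3 s: v starts -11 cm/s; Δx = -11·1 + ½·-7·1² = -14.5 cm; v ends -18 cm/s.
3–5 s: v starts -18 cm/s; Δx = -18·2 + ½·3·2² = -30 cm; v ends -12 cm/s.
5–7 s: v starts -12 cm/s; Δx = -12·2 + ½·-8·2² = -40 cm; v ends -28 cm/s.
x(7) = -3 + Σ Δx = -103.5 cm.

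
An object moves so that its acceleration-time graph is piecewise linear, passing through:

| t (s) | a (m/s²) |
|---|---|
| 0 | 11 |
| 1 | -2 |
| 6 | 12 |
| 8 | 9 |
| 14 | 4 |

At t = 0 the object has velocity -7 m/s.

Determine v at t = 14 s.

82.5 m/s

Δv equals the area under the a-t graph; then v = v₀ + Δv.
0–1 s: ½(11 + -2)(1) = 4.5 m/s
1–6 s: ½(-2 + 12)(5) = 25 m/s
6–8 s: ½(12 + 9)(2) = 21 m/s
8–14 s: ½(9 + 4)(6) = 39 m/s
Δv = 89.5 m/s, so v(14) = -7 + (89.5) = 82.5 m/s.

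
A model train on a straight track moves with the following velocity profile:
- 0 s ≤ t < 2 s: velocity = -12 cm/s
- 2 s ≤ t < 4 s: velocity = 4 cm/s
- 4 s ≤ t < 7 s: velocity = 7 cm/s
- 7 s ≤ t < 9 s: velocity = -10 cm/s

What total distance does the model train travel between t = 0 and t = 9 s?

73 cm

Total distance travelled is ∫|v| dt — sum the magnitudes of each area piece.
0–2 s: |-12| × 2 = 24 cm
2–4 s: |4| × 2 = 8 cm
4–7 s: |7| × 3 = 21 cm
7–9 s: |-10| × 2 = 20 cm
Total distance = 73 cm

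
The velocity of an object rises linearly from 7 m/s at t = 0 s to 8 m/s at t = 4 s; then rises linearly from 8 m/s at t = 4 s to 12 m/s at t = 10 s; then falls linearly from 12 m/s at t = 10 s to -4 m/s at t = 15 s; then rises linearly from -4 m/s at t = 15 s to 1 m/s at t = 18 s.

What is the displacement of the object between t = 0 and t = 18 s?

Net displacement equals the area under the velocity-time graph (areas below the axis count negative).
0–4 s: ½(7 + 8)(4) = 30 m
4–10 s: ½(8 + 12)(6) = 60 m
10–15 s: ½(12 + -4)(5) = 20 m
15–18 s: ½(-4 + 1)(3) = -4.5 m
Net displacement = 105.5 m

105.5 m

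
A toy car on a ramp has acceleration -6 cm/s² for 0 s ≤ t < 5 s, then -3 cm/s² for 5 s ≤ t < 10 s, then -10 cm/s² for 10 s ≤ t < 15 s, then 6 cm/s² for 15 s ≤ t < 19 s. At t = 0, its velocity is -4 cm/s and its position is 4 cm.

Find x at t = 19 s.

-1016.5 cm

On each constant-a segment, Δv = aΔt and Δx = v₀Δt + ½aΔt²; chain segment to segment.
0–5 s: v starts -4 cm/s; Δx = -4·5 + ½·-6·5² = -95 cm; v ends -34 cm/s.
5–10 s: v starts -34 cm/s; Δx = -34·5 + ½·-3·5² = -207.5 cm; v ends -49 cm/s.
10–15 s: v starts -49 cm/s; Δx = -49·5 + ½·-10·5² = -370 cm; v ends -99 cm/s.
15–19 s: v starts -99 cm/s; Δx = -99·4 + ½·6·4² = -348 cm; v ends -75 cm/s.
x(19) = 4 + Σ Δx = -1016.5 cm.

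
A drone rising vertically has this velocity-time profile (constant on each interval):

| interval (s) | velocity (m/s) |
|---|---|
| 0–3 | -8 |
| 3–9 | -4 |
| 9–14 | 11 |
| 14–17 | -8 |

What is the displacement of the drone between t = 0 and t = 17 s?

-17 m

Displacement is the signed area under the v-t curve.
0–3 s: -8 × 3 = -24 m
3–9 s: -4 × 6 = -24 m
9–14 s: 11 × 5 = 55 m
14–17 s: -8 × 3 = -24 m
Net displacement = -17 m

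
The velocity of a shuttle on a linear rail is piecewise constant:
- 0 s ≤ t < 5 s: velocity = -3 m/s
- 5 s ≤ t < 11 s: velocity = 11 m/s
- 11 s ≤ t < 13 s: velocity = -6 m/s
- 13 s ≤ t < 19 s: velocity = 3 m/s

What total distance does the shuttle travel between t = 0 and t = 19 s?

Distance (not displacement) is the total path length: add the absolute areas under v-t.
0–5 s: |-3| × 5 = 15 m
5–11 s: |11| × 6 = 66 m
11–13 s: |-6| × 2 = 12 m
13–19 s: |3| × 6 = 18 m
Total distance = 111 m

111 m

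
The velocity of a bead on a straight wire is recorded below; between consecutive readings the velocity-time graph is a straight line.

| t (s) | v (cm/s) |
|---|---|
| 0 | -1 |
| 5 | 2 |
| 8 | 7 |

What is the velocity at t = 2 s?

0.2 cm/s

On 0–5 s the graph is linear from -1 to 2 cm/s: v(2) = -1 + (2 − -1)·(2 − 0)/(5 − 0) = 0.2 cm/s.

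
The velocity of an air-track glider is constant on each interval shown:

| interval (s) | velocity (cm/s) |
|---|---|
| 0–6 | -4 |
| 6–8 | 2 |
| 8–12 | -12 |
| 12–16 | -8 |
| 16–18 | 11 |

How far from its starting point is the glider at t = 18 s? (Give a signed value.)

Net displacement equals the area under the velocity-time graph (areas below the axis count negative).
0–6 s: -4 × 6 = -24 cm
6–8 s: 2 × 2 = 4 cm
8–12 s: -12 × 4 = -48 cm
12–16 s: -8 × 4 = -32 cm
16–18 s: 11 × 2 = 22 cm
Net displacement = -78 cm

-78 cm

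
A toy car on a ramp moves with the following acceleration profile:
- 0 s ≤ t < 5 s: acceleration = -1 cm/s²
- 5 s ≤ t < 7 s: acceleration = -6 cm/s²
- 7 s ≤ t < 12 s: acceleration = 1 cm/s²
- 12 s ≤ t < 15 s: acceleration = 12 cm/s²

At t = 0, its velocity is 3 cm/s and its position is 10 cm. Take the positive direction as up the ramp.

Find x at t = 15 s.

-34 cm

On each constant-a segment, Δv = aΔt and Δx = v₀Δt + ½aΔt²; chain segment to segment.
0–5 s: v starts 3 cm/s; Δx = 3·5 + ½·-1·5² = 2.5 cm; v ends -2 cm/s.
5–7 s: v starts -2 cm/s; Δx = -2·2 + ½·-6·2² = -16 cm; v ends -14 cm/s.
7–12 s: v starts -14 cm/s; Δx = -14·5 + ½·1·5² = -57.5 cm; v ends -9 cm/s.
12–15 s: v starts -9 cm/s; Δx = -9·3 + ½·12·3² = 27 cm; v ends 27 cm/s.
x(15) = 10 + Σ Δx = -34 cm.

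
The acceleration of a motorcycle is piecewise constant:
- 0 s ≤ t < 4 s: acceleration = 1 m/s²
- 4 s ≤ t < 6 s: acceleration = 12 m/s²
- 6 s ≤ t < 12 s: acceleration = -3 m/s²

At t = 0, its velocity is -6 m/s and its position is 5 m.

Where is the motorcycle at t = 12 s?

On each constant-a segment, Δv = aΔt and Δx = v₀Δt + ½aΔt²; chain segment to segment.
0–4 s: v starts -6 m/s; Δx = -6·4 + ½·1·4² = -16 m; v ends -2 m/s.
4–6 s: v starts -2 m/s; Δx = -2·2 + ½·12·2² = 20 m; v ends 22 m/s.
6–12 s: v starts 22 m/s; Δx = 22·6 + ½·-3·6² = 78 m; v ends 4 m/s.
x(12) = 5 + Σ Δx = 87 m.

87 m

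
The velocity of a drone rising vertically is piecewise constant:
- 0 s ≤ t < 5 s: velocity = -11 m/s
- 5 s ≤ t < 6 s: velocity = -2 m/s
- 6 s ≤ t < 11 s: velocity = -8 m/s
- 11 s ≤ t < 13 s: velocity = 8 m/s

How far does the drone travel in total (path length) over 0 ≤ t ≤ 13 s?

Distance (not displacement) is the total path length: add the absolute areas under v-t.
0–5 s: |-11| × 5 = 55 m
5–6 s: |-2| × 1 = 2 m
6–11 s: |-8| × 5 = 40 m
11–13 s: |8| × 2 = 16 m
Total distance = 113 m

113 m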